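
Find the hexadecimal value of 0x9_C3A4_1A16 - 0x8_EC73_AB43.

Subtract column by column in base 16:
  6-3 → 3
  1-4 → D (borrow)
  A-B-1 → E (borrow)
  1-A-1 → 6 (borrow)
  4-3-1 → 0
  A-7 → 3
  3-C → 7 (borrow)
  C-E-1 → D (borrow)
  9-8-1 → 0

0xD7306ED3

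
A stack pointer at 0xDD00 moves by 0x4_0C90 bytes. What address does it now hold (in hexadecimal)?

0x4E990

Add column by column in base 16, right to left:
  0+0 = 0
  0+9 = 9
  D+C = 9 carry 1
  D+0+1 = E
  0+4 = 4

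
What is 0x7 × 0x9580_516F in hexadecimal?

0x416823A09

Multiply each base-16 digit by 7, carrying:
  F×7 = 105 → write 9 carry 6
  6×7+6 = 48 → write 0 carry 3
  1×7+3 = 10 → write A
  5×7 = 35 → write 3 carry 2
  0×7+2 = 2 → write 2
  8×7 = 56 → write 8 carry 3
  5×7+3 = 38 → write 6 carry 2
  9×7+2 = 65 → write 1 carry 4
  remaining carry: 4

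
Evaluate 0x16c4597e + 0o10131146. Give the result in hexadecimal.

0x16e50be4

0o10131146 = 0x20b266 in hexadecimal.
Add column by column in base 16, right to left:
  e+6 = 4 carry 1
  7+6+1 = e
  9+2 = b
  5+b = 0 carry 1
  4+0+1 = 5
  c+2 = e
  6+0 = 6
  1+0 = 1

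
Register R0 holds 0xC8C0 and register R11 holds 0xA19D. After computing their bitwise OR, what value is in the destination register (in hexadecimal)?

OR each hex digit independently (no carries):
  C|A=E, 8|1=9, C|9=D, 0|D=D

0xE9DD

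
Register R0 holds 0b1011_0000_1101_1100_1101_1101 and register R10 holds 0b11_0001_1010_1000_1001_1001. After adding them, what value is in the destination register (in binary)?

Add column by column in base 2, right to left:
  1+1 = 0 carry 1
  0+0+1 = 1
  1+0 = 1
  1+1 = 0 carry 1
  1+1+1 = 1 carry 1
  0+0+1 = 1
  1+0 = 1
  1+1 = 0 carry 1
  0+0+1 = 1
  0+0 = 0
  1+0 = 1
  1+1 = 0 carry 1
  1+0+1 = 0 carry 1
  0+1+1 = 0 carry 1
  1+0+1 = 0 carry 1
  1+1+1 = 1 carry 1
  0+1+1 = 0 carry 1
  0+0+1 = 1
  0+0 = 0
  0+0 = 0
  1+1 = 0 carry 1
  1+1+1 = 1 carry 1
  0+0+1 = 1
  1+0 = 1

0b111000101000010101110110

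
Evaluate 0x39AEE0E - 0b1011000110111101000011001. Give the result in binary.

0b10001101110111001111110101

0x39AEE0E = 0b11100110101110111000001110 in binary.
Subtract column by column in base 2:
  0-1 → 1 (borrow)
  1-0-1 → 0
  1-0 → 1
  1-1 → 0
  0-1 → 1 (borrow)
  0-0-1 → 1 (borrow)
  0-0-1 → 1 (borrow)
  0-0-1 → 1 (borrow)
  0-0-1 → 1 (borrow)
  1-1-1 → 1 (borrow)
  1-0-1 → 0
  1-1 → 0
  0-1 → 1 (borrow)
  1-1-1 → 1 (borrow)
  1-1-1 → 1 (borrow)
  1-0-1 → 0
  0-1 → 1 (borrow)
  1-1-1 → 1 (borrow)
  0-0-1 → 1 (borrow)
  1-0-1 → 0
  1-0 → 1
  0-1 → 1 (borrow)
  0-1-1 → 0 (borrow)
  1-0-1 → 0
  1-1 → 0
  1-0 → 1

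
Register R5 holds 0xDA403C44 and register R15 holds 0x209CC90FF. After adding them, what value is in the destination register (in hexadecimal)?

0x2E40CCD43

Add column by column in base 16, right to left:
  4+F = 3 carry 1
  4+F+1 = 4 carry 1
  C+0+1 = D
  3+9 = C
  0+C = C
  4+C = 0 carry 1
  A+9+1 = 4 carry 1
  D+0+1 = E
  0+2 = 2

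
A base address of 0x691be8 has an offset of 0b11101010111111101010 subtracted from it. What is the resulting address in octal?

0x691be8 = 0o32215750 in octal.
0b11101010111111101010 = 0o3527752 in octal.
Subtract column by column in base 8:
  0-2 → 6 (borrow)
  5-5-1 → 7 (borrow)
  7-7-1 → 7 (borrow)
  5-7-1 → 5 (borrow)
  1-2-1 → 6 (borrow)
  2-5-1 → 4 (borrow)
  2-3-1 → 6 (borrow)
  3-0-1 → 2

0o26465776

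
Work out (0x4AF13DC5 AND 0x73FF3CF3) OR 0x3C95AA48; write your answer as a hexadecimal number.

0x4AF13DC5 AND 0x73FF3CF3 = 0x42F13CC1.
Then OR with 0x3C95AA48.

0x7EF5BEC9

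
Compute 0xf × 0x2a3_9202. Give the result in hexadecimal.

0x27958e1e

Multiply each base-16 digit by 15, carrying:
  2×15 = 30 → write e carry 1
  0×15+1 = 1 → write 1
  2×15 = 30 → write e carry 1
  9×15+1 = 136 → write 8 carry 8
  3×15+8 = 53 → write 5 carry 3
  a×15+3 = 153 → write 9 carry 9
  2×15+9 = 39 → write 7 carry 2
  remaining carry: 2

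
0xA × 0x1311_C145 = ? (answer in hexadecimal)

Multiply each base-16 digit by 10, carrying:
  5×10 = 50 → write 2 carry 3
  4×10+3 = 43 → write B carry 2
  1×10+2 = 12 → write C
  C×10 = 120 → write 8 carry 7
  1×10+7 = 17 → write 1 carry 1
  1×10+1 = 11 → write B
  3×10 = 30 → write E carry 1
  1×10+1 = 11 → write B

0xBEB18CB2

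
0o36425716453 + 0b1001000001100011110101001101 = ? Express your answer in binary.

0o36425716453 = 0b11110100010101111001110100101011 in binary.
Add column by column in base 2, right to left:
  1+1 = 0 carry 1
  1+0+1 = 0 carry 1
  0+1+1 = 0 carry 1
  1+1+1 = 1 carry 1
  0+0+1 = 1
  1+0 = 1
  0+1 = 1
  0+0 = 0
  1+1 = 0 carry 1
  0+0+1 = 1
  1+1 = 0 carry 1
  1+1+1 = 1 carry 1
  1+1+1 = 1 carry 1
  0+1+1 = 0 carry 1
  0+0+1 = 1
  1+0 = 1
  1+0 = 1
  1+1 = 0 carry 1
  1+1+1 = 1 carry 1
  0+0+1 = 1
  1+0 = 1
  0+0 = 0
  1+0 = 1
  0+0 = 0
  0+1 = 1
  0+0 = 0
  1+0 = 1
  0+1 = 1
  1+0 = 1
  1+0 = 1
  1+0 = 1
  1+0 = 1

0b11111101010111011101101001111000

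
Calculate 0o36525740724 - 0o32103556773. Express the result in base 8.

0o4422161731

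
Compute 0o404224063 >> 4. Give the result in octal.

4 bits is not a whole number of base-8 digits; in binary: 100000100010010100000110011 >> 4 = 10000010001001010000011.

0o20211203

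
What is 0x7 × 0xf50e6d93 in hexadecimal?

0x6b364ff05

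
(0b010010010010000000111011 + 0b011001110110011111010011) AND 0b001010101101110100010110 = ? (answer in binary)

0b1000001000100000000110

Add column by column in base 2, right to left:
  1+1 = 0 carry 1
  1+1+1 = 1 carry 1
  0+0+1 = 1
  1+0 = 1
  1+1 = 0 carry 1
  1+0+1 = 0 carry 1
  0+1+1 = 0 carry 1
  0+1+1 = 0 carry 1
  0+1+1 = 0 carry 1
  0+1+1 = 0 carry 1
  0+1+1 = 0 carry 1
  0+0+1 = 1
  0+0 = 0
  1+1 = 0 carry 1
  0+1+1 = 0 carry 1
  0+0+1 = 1
  1+1 = 0 carry 1
  0+1+1 = 0 carry 1
  0+1+1 = 0 carry 1
  1+0+1 = 0 carry 1
  0+0+1 = 1
  0+1 = 1
  1+1 = 0 carry 1
  final carry 1
Sum = 0b101100001000100000001110; now AND with 0b001010101101110100010110:
  101100001000100000001110
& 001010101101110100010110
= 001000001000100000000110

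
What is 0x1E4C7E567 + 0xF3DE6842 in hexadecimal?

Add column by column in base 16, right to left:
  7+2 = 9
  6+4 = A
  5+8 = D
  E+6 = 4 carry 1
  7+E+1 = 6 carry 1
  C+D+1 = A carry 1
  4+3+1 = 8
  E+F = D carry 1
  1+0+1 = 2

0x2D8A64DA9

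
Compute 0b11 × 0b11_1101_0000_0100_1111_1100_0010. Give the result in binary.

0b1011011100001110111101000110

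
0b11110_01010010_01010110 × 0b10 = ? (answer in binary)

Multiply each base-2 digit by 2, carrying:
  0×2 = 0 → write 0
  1×2 = 2 → write 0 carry 1
  1×2+1 = 3 → write 1 carry 1
  0×2+1 = 1 → write 1
  1×2 = 2 → write 0 carry 1
  0×2+1 = 1 → write 1
  1×2 = 2 → write 0 carry 1
  0×2+1 = 1 → write 1
  0×2 = 0 → write 0
  1×2 = 2 → write 0 carry 1
  0×2+1 = 1 → write 1
  0×2 = 0 → write 0
  1×2 = 2 → write 0 carry 1
  0×2+1 = 1 → write 1
  1×2 = 2 → write 0 carry 1
  0×2+1 = 1 → write 1
  0×2 = 0 → write 0
  1×2 = 2 → write 0 carry 1
  1×2+1 = 3 → write 1 carry 1
  1×2+1 = 3 → write 1 carry 1
  1×2+1 = 3 → write 1 carry 1
  remaining carry: 1

0b1111001010010010101100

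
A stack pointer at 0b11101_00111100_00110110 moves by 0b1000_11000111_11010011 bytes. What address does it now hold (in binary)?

0b1001100000010000001001

Add column by column in base 2, right to left:
  0+1 = 1
  1+1 = 0 carry 1
  1+0+1 = 0 carry 1
  0+0+1 = 1
  1+1 = 0 carry 1
  1+0+1 = 0 carry 1
  0+1+1 = 0 carry 1
  0+1+1 = 0 carry 1
  0+1+1 = 0 carry 1
  0+1+1 = 0 carry 1
  1+1+1 = 1 carry 1
  1+0+1 = 0 carry 1
  1+0+1 = 0 carry 1
  1+0+1 = 0 carry 1
  0+1+1 = 0 carry 1
  0+1+1 = 0 carry 1
  1+0+1 = 0 carry 1
  0+0+1 = 1
  1+0 = 1
  1+1 = 0 carry 1
  1+0+1 = 0 carry 1
  final carry 1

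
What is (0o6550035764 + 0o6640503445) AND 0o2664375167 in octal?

0o400141021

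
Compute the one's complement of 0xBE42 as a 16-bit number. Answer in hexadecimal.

Each hex digit d becomes F−d:
  B→4, E→1, 4→B, 2→D

0x41BD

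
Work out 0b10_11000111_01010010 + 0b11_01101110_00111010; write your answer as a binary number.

0b1100011010110001100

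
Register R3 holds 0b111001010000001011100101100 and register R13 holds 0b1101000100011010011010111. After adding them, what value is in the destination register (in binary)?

0b1000110010100100110000000011

Add column by column in base 2, right to left:
  0+1 = 1
  0+1 = 1
  1+1 = 0 carry 1
  1+0+1 = 0 carry 1
  0+1+1 = 0 carry 1
  1+0+1 = 0 carry 1
  0+1+1 = 0 carry 1
  0+1+1 = 0 carry 1
  1+0+1 = 0 carry 1
  1+0+1 = 0 carry 1
  1+1+1 = 1 carry 1
  0+0+1 = 1
  1+1 = 0 carry 1
  0+1+1 = 0 carry 1
  0+0+1 = 1
  0+0 = 0
  0+0 = 0
  0+1 = 1
  0+0 = 0
  1+0 = 1
  0+0 = 0
  1+1 = 0 carry 1
  0+0+1 = 1
  0+1 = 1
  1+1 = 0 carry 1
  1+0+1 = 0 carry 1
  1+0+1 = 0 carry 1
  final carry 1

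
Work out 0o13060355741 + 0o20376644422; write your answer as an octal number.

0o33457222363

Add column by column in base 8, right to left:
  1+2 = 3
  4+2 = 6
  7+4 = 3 carry 1
  5+4+1 = 2 carry 1
  5+4+1 = 2 carry 1
  3+6+1 = 2 carry 1
  0+6+1 = 7
  6+7 = 5 carry 1
  0+3+1 = 4
  3+0 = 3
  1+2 = 3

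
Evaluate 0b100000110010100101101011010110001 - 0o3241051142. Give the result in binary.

0b11101011110011101000010001001111

0o3241051142 = 0b11010100001000101001001100010 in binary.
Subtract column by column in base 2:
  1-0 → 1
  0-1 → 1 (borrow)
  0-0-1 → 1 (borrow)
  0-0-1 → 1 (borrow)
  1-0-1 → 0
  1-1 → 0
  0-1 → 1 (borrow)
  1-0-1 → 0
  0-0 → 0
  1-1 → 0
  1-0 → 1
  0-0 → 0
  1-1 → 0
  0-0 → 0
  1-1 → 0
  1-0 → 1
  0-0 → 0
  1-0 → 1
  0-1 → 1 (borrow)
  0-0-1 → 1 (borrow)
  1-0-1 → 0
  0-0 → 0
  1-0 → 1
  0-1 → 1 (borrow)
  0-0-1 → 1 (borrow)
  1-1-1 → 1 (borrow)
  1-0-1 → 0
  0-1 → 1 (borrow)
  0-1-1 → 0 (borrow)
  0-0-1 → 1 (borrow)
  0-0-1 → 1 (borrow)
  0-0-1 → 1 (borrow)
  1-0-1 → 0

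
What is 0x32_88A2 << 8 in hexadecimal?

Shifting left by 8 bits = 2 hex digits: append 2 zeros.

0x3288A200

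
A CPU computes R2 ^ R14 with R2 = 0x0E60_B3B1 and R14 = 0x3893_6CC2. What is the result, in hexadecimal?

XOR each hex digit independently (no carries):
  0^3=3, E^8=6, 6^9=F, 0^3=3, B^6=D, 3^C=F, B^C=7, 1^2=3

0x36F3DF73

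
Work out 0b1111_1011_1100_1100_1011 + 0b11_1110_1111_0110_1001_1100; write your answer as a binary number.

0b10011101011001101100111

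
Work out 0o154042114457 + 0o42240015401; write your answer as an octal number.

0o216302132060

Add column by column in base 8, right to left:
  7+1 = 0 carry 1
  5+0+1 = 6
  4+4 = 0 carry 1
  4+5+1 = 2 carry 1
  1+1+1 = 3
  1+0 = 1
  2+0 = 2
  4+4 = 0 carry 1
  0+2+1 = 3
  4+2 = 6
  5+4 = 1 carry 1
  1+0+1 = 2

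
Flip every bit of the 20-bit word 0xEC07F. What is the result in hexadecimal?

Each hex digit d becomes F−d:
  E→1, C→3, 0→F, 7→8, F→0

0x13F80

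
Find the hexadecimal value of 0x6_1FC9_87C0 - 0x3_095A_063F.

0x3166F8181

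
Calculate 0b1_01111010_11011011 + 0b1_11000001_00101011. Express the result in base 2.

Add column by column in base 2, right to left:
  1+1 = 0 carry 1
  1+1+1 = 1 carry 1
  0+0+1 = 1
  1+1 = 0 carry 1
  1+0+1 = 0 carry 1
  0+1+1 = 0 carry 1
  1+0+1 = 0 carry 1
  1+0+1 = 0 carry 1
  0+1+1 = 0 carry 1
  1+0+1 = 0 carry 1
  0+0+1 = 1
  1+0 = 1
  1+0 = 1
  1+0 = 1
  1+1 = 0 carry 1
  0+1+1 = 0 carry 1
  1+1+1 = 1 carry 1
  final carry 1

0b110011110000000110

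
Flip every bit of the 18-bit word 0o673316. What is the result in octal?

Each oct digit d becomes 7−d:
  6→1, 7→0, 3→4, 3→4, 1→6, 6→1

0o104461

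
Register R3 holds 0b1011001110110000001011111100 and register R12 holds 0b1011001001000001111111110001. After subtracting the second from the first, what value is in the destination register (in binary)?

Subtract column by column in base 2:
  0-1 → 1 (borrow)
  0-0-1 → 1 (borrow)
  1-0-1 → 0
  1-0 → 1
  1-1 → 0
  1-1 → 0
  1-1 → 0
  1-1 → 0
  0-1 → 1 (borrow)
  1-1-1 → 1 (borrow)
  0-1-1 → 0 (borrow)
  0-1-1 → 0 (borrow)
  0-1-1 → 0 (borrow)
  0-0-1 → 1 (borrow)
  0-0-1 → 1 (borrow)
  0-0-1 → 1 (borrow)
  1-0-1 → 0
  1-0 → 1
  0-1 → 1 (borrow)
  1-0-1 → 0
  1-0 → 1
  1-1 → 0
  0-0 → 0
  0-0 → 0
  1-1 → 0
  1-1 → 0
  0-0 → 0
  1-1 → 0

0b101101110001100001011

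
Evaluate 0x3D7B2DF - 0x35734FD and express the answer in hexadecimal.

0x807DE2

Subtract column by column in base 16:
  F-D → 2
  D-F → E (borrow)
  2-4-1 → D (borrow)
  B-3-1 → 7
  7-7 → 0
  D-5 → 8
  3-3 → 0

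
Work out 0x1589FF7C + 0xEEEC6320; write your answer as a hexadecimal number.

Add column by column in base 16, right to left:
  C+0 = C
  7+2 = 9
  F+3 = 2 carry 1
  F+6+1 = 6 carry 1
  9+C+1 = 6 carry 1
  8+E+1 = 7 carry 1
  5+E+1 = 4 carry 1
  1+E+1 = 0 carry 1
  final carry 1

0x10476629C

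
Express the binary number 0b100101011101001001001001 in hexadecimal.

0x95D249

Group the bits into nibbles: 1001 0101 1101 0010 0100 1001 → 95D249.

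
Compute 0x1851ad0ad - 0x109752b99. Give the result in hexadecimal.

0x7ba5a514

Subtract column by column in base 16:
  d-9 → 4
  a-9 → 1
  0-b → 5 (borrow)
  d-2-1 → a
  a-5 → 5
  1-7 → a (borrow)
  5-9-1 → b (borrow)
  8-0-1 → 7
  1-1 → 0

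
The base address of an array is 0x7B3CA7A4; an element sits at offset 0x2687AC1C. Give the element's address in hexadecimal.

Add column by column in base 16, right to left:
  4+C = 0 carry 1
  A+1+1 = C
  7+C = 3 carry 1
  A+A+1 = 5 carry 1
  C+7+1 = 4 carry 1
  3+8+1 = C
  B+6 = 1 carry 1
  7+2+1 = A

0xA1C453C0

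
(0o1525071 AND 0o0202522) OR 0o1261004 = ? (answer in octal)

0o1261024

0o1525071 AND 0o0202522 = 0o0000020.
Then OR with 0o1261004.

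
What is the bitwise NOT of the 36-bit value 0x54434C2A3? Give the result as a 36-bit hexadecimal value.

Each hex digit d becomes F−d:
  5→A, 4→B, 4→B, 3→C, 4→B, C→3, 2→D, A→5, 3→C

0xABBCB3D5C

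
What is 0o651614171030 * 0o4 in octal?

Multiply each base-8 digit by 4, carrying:
  0×4 = 0 → write 0
  3×4 = 12 → write 4 carry 1
  0×4+1 = 1 → write 1
  1×4 = 4 → write 4
  7×4 = 28 → write 4 carry 3
  1×4+3 = 7 → write 7
  4×4 = 16 → write 0 carry 2
  1×4+2 = 6 → write 6
  6×4 = 24 → write 0 carry 3
  1×4+3 = 7 → write 7
  5×4 = 20 → write 4 carry 2
  6×4+2 = 26 → write 2 carry 3
  remaining carry: 3

0o3247060744140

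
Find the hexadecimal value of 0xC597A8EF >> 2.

2 bits is not a whole number of base-16 digits; in binary: 11000101100101111010100011101111 >> 2 = 110001011001011110101000111011.

0x3165EA3B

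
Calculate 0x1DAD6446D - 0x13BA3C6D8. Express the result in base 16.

Subtract column by column in base 16:
  D-8 → 5
  6-D → 9 (borrow)
  4-6-1 → D (borrow)
  4-C-1 → 7 (borrow)
  6-3-1 → 2
  D-A → 3
  A-B → F (borrow)
  D-3-1 → 9
  1-1 → 0

0x9F327D95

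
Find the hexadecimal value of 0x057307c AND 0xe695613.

0x0411010

AND each hex digit independently (no carries):
  0&e=0, 5&6=4, 7&9=1, 3&5=1, 0&6=0, 7&1=1, c&3=0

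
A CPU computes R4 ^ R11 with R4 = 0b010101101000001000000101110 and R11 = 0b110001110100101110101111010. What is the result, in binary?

0b100100011100100110101010100

XOR bit by bit (1 where the bits differ):
  010101101000001000000101110
^ 110001110100101110101111010
= 100100011100100110101010100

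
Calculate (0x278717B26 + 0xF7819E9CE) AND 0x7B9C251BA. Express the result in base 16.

0x1B08240B0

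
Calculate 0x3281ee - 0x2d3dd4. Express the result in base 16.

0x5441a

Subtract column by column in base 16:
  e-4 → a
  e-d → 1
  1-d → 4 (borrow)
  8-3-1 → 4
  2-d → 5 (borrow)
  3-2-1 → 0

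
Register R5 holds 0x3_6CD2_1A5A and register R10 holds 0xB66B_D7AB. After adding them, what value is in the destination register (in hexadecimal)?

0x4233DF205

Add column by column in base 16, right to left:
  A+B = 5 carry 1
  5+A+1 = 0 carry 1
  A+7+1 = 2 carry 1
  1+D+1 = F
  2+B = D
  D+6 = 3 carry 1
  C+6+1 = 3 carry 1
  6+B+1 = 2 carry 1
  3+0+1 = 4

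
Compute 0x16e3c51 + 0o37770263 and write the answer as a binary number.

0b1111011100010110100000100

0x16e3c51 = 0b1011011100011110001010001 in binary.
0o37770263 = 0b11111111111000010110011 in binary.
Add column by column in base 2, right to left:
  1+1 = 0 carry 1
  0+1+1 = 0 carry 1
  0+0+1 = 1
  0+0 = 0
  1+1 = 0 carry 1
  0+1+1 = 0 carry 1
  1+0+1 = 0 carry 1
  0+1+1 = 0 carry 1
  0+0+1 = 1
  0+0 = 0
  1+0 = 1
  1+0 = 1
  1+1 = 0 carry 1
  1+1+1 = 1 carry 1
  0+1+1 = 0 carry 1
  0+1+1 = 0 carry 1
  0+1+1 = 0 carry 1
  1+1+1 = 1 carry 1
  1+1+1 = 1 carry 1
  1+1+1 = 1 carry 1
  0+1+1 = 0 carry 1
  1+1+1 = 1 carry 1
  1+1+1 = 1 carry 1
  0+0+1 = 1
  1+0 = 1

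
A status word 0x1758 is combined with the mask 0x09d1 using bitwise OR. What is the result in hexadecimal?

0x1fd9

OR each hex digit independently (no carries):
  1|0=1, 7|9=f, 5|d=d, 8|1=9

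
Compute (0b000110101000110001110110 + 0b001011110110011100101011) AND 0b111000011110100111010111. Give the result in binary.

Add column by column in base 2, right to left:
  0+1 = 1
  1+1 = 0 carry 1
  1+0+1 = 0 carry 1
  0+1+1 = 0 carry 1
  1+0+1 = 0 carry 1
  1+1+1 = 1 carry 1
  1+0+1 = 0 carry 1
  0+0+1 = 1
  0+1 = 1
  0+1 = 1
  1+1 = 0 carry 1
  1+0+1 = 0 carry 1
  0+0+1 = 1
  0+1 = 1
  0+1 = 1
  1+0 = 1
  0+1 = 1
  1+1 = 0 carry 1
  0+1+1 = 0 carry 1
  1+1+1 = 1 carry 1
  1+0+1 = 0 carry 1
  0+1+1 = 0 carry 1
  final carry 1
Sum = 0b10010011111001110100001; now AND with 0b111000011110100111010111:
  010010011111001110100001
& 111000011110100111010111
= 010000011110000110000001

0b10000011110000110000001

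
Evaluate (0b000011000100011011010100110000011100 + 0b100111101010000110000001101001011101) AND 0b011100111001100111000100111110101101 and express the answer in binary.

0b1000101000100001000100011000101001

Add column by column in base 2, right to left:
  0+1 = 1
  0+0 = 0
  1+1 = 0 carry 1
  1+1+1 = 1 carry 1
  1+1+1 = 1 carry 1
  0+0+1 = 1
  0+1 = 1
  0+0 = 0
  0+0 = 0
  0+1 = 1
  1+0 = 1
  1+1 = 0 carry 1
  0+1+1 = 0 carry 1
  0+0+1 = 1
  1+0 = 1
  0+0 = 0
  1+0 = 1
  0+0 = 0
  1+0 = 1
  1+1 = 0 carry 1
  0+1+1 = 0 carry 1
  1+0+1 = 0 carry 1
  1+0+1 = 0 carry 1
  0+0+1 = 1
  0+0 = 0
  0+1 = 1
  1+0 = 1
  0+1 = 1
  0+0 = 0
  0+1 = 1
  1+1 = 0 carry 1
  1+1+1 = 1 carry 1
  0+1+1 = 0 carry 1
  0+0+1 = 1
  0+0 = 0
  0+1 = 1
Sum = 0b101010101110100001010110011001111001; now AND with 0b011100111001100111000100111110101101:
  101010101110100001010110011001111001
& 011100111001100111000100111110101101
= 001000101000100001000100011000101001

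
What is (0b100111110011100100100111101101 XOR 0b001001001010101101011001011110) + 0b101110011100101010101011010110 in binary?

First 0b100111110011100100100111101101 XOR 0b001001001010101101011001011110 = 0b101110111001001001111110110011.
Add column by column in base 2, right to left:
  1+0 = 1
  1+1 = 0 carry 1
  0+1+1 = 0 carry 1
  0+0+1 = 1
  1+1 = 0 carry 1
  1+0+1 = 0 carry 1
  0+1+1 = 0 carry 1
  1+1+1 = 1 carry 1
  1+0+1 = 0 carry 1
  1+1+1 = 1 carry 1
  1+0+1 = 0 carry 1
  1+1+1 = 1 carry 1
  1+0+1 = 0 carry 1
  0+1+1 = 0 carry 1
  0+0+1 = 1
  1+1 = 0 carry 1
  0+0+1 = 1
  0+1 = 1
  1+0 = 1
  0+0 = 0
  0+1 = 1
  1+1 = 0 carry 1
  1+1+1 = 1 carry 1
  1+0+1 = 0 carry 1
  0+0+1 = 1
  1+1 = 0 carry 1
  1+1+1 = 1 carry 1
  1+1+1 = 1 carry 1
  0+0+1 = 1
  1+1 = 0 carry 1
  final carry 1

0b1011101010101110100101010001001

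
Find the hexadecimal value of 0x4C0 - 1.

0x4BF

The trailing 1 digit is 0, so subtracting 1 borrows through: they become F and the next digit up decrements.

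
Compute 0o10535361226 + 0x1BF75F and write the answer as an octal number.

0x1BF75F = 0o6773537 in octal.
Add column by column in base 8, right to left:
  6+7 = 5 carry 1
  2+3+1 = 6
  2+5 = 7
  1+3 = 4
  6+7 = 5 carry 1
  3+7+1 = 3 carry 1
  5+6+1 = 4 carry 1
  3+0+1 = 4
  5+0 = 5
  0+0 = 0
  1+0 = 1

0o10544354765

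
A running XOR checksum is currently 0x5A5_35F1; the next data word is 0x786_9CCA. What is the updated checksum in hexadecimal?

0x223A93B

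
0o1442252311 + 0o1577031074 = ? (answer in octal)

0o3241303405

Add column by column in base 8, right to left:
  1+4 = 5
  1+7 = 0 carry 1
  3+0+1 = 4
  2+1 = 3
  5+3 = 0 carry 1
  2+0+1 = 3
  2+7 = 1 carry 1
  4+7+1 = 4 carry 1
  4+5+1 = 2 carry 1
  1+1+1 = 3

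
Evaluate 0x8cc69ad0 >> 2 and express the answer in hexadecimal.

0x2331a6b4

2 bits is not a whole number of base-16 digits; in binary: 10001100110001101001101011010000 >> 2 = 100011001100011010011010110100.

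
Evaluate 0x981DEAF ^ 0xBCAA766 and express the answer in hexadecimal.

0x24B79C9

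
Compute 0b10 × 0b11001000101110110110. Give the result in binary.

Multiply each base-2 digit by 2, carrying:
  0×2 = 0 → write 0
  1×2 = 2 → write 0 carry 1
  1×2+1 = 3 → write 1 carry 1
  0×2+1 = 1 → write 1
  1×2 = 2 → write 0 carry 1
  1×2+1 = 3 → write 1 carry 1
  0×2+1 = 1 → write 1
  1×2 = 2 → write 0 carry 1
  1×2+1 = 3 → write 1 carry 1
  1×2+1 = 3 → write 1 carry 1
  0×2+1 = 1 → write 1
  1×2 = 2 → write 0 carry 1
  0×2+1 = 1 → write 1
  0×2 = 0 → write 0
  0×2 = 0 → write 0
  1×2 = 2 → write 0 carry 1
  0×2+1 = 1 → write 1
  0×2 = 0 → write 0
  1×2 = 2 → write 0 carry 1
  1×2+1 = 3 → write 1 carry 1
  remaining carry: 1

0b110010001011101101100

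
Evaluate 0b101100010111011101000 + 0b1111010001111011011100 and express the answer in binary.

0b10100110100110111000100

Add column by column in base 2, right to left:
  0+0 = 0
  0+0 = 0
  0+1 = 1
  1+1 = 0 carry 1
  0+1+1 = 0 carry 1
  1+0+1 = 0 carry 1
  1+1+1 = 1 carry 1
  1+1+1 = 1 carry 1
  0+0+1 = 1
  1+1 = 0 carry 1
  1+1+1 = 1 carry 1
  1+1+1 = 1 carry 1
  0+1+1 = 0 carry 1
  1+0+1 = 0 carry 1
  0+0+1 = 1
  0+0 = 0
  0+1 = 1
  1+0 = 1
  1+1 = 0 carry 1
  0+1+1 = 0 carry 1
  1+1+1 = 1 carry 1
  0+1+1 = 0 carry 1
  final carry 1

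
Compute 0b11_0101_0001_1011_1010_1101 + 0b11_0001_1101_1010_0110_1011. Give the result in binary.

Add column by column in base 2, right to left:
  1+1 = 0 carry 1
  0+1+1 = 0 carry 1
  1+0+1 = 0 carry 1
  1+1+1 = 1 carry 1
  0+0+1 = 1
  1+1 = 0 carry 1
  0+1+1 = 0 carry 1
  1+0+1 = 0 carry 1
  1+0+1 = 0 carry 1
  1+1+1 = 1 carry 1
  0+0+1 = 1
  1+1 = 0 carry 1
  1+1+1 = 1 carry 1
  0+0+1 = 1
  0+1 = 1
  0+1 = 1
  1+1 = 0 carry 1
  0+0+1 = 1
  1+0 = 1
  0+0 = 0
  1+1 = 0 carry 1
  1+1+1 = 1 carry 1
  final carry 1

0b11001101111011000011000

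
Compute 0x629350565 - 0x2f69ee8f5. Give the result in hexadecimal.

0x332961c70

Subtract column by column in base 16:
  5-5 → 0
  6-f → 7 (borrow)
  5-8-1 → c (borrow)
  0-e-1 → 1 (borrow)
  5-e-1 → 6 (borrow)
  3-9-1 → 9 (borrow)
  9-6-1 → 2
  2-f → 3 (borrow)
  6-2-1 → 3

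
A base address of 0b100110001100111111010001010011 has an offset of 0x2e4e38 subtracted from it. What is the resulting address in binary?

0x2e4e38 = 0b1011100100111000111000 in binary.
Subtract column by column in base 2:
  1-0 → 1
  1-0 → 1
  0-0 → 0
  0-1 → 1 (borrow)
  1-1-1 → 1 (borrow)
  0-1-1 → 0 (borrow)
  1-0-1 → 0
  0-0 → 0
  0-0 → 0
  0-1 → 1 (borrow)
  1-1-1 → 1 (borrow)
  0-1-1 → 0 (borrow)
  1-0-1 → 0
  1-0 → 1
  1-1 → 0
  1-0 → 1
  1-0 → 1
  1-1 → 0
  0-1 → 1 (borrow)
  0-1-1 → 0 (borrow)
  1-0-1 → 0
  1-1 → 0
  0-0 → 0
  0-0 → 0
  0-0 → 0
  1-0 → 1
  1-0 → 1
  0-0 → 0
  0-0 → 0
  1-0 → 1

0b100110000001011010011000011011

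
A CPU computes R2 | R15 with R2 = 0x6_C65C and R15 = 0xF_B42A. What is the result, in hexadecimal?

0xFF67E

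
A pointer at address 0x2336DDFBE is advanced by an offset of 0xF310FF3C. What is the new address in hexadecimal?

0x3267EDEFA

Add column by column in base 16, right to left:
  E+C = A carry 1
  B+3+1 = F
  F+F = E carry 1
  D+F+1 = D carry 1
  D+0+1 = E
  6+1 = 7
  3+3 = 6
  3+F = 2 carry 1
  2+0+1 = 3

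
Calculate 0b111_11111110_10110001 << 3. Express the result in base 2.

Left shift by 3: append 3 zero bits.

0b1111111111010110001000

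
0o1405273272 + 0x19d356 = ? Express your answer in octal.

0o1413645020

0x19d356 = 0o6351526 in octal.
Add column by column in base 8, right to left:
  2+6 = 0 carry 1
  7+2+1 = 2 carry 1
  2+5+1 = 0 carry 1
  3+1+1 = 5
  7+5 = 4 carry 1
  2+3+1 = 6
  5+6 = 3 carry 1
  0+0+1 = 1
  4+0 = 4
  1+0 = 1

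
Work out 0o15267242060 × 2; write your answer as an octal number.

0o32556504140

Multiply each base-8 digit by 2, carrying:
  0×2 = 0 → write 0
  6×2 = 12 → write 4 carry 1
  0×2+1 = 1 → write 1
  2×2 = 4 → write 4
  4×2 = 8 → write 0 carry 1
  2×2+1 = 5 → write 5
  7×2 = 14 → write 6 carry 1
  6×2+1 = 13 → write 5 carry 1
  2×2+1 = 5 → write 5
  5×2 = 10 → write 2 carry 1
  1×2+1 = 3 → write 3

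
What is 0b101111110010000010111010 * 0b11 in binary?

0b10001111010110001000101110

Multiply each base-2 digit by 3, carrying:
  0×3 = 0 → write 0
  1×3 = 3 → write 1 carry 1
  0×3+1 = 1 → write 1
  1×3 = 3 → write 1 carry 1
  1×3+1 = 4 → write 0 carry 2
  1×3+2 = 5 → write 1 carry 2
  0×3+2 = 2 → write 0 carry 1
  1×3+1 = 4 → write 0 carry 2
  0×3+2 = 2 → write 0 carry 1
  0×3+1 = 1 → write 1
  0×3 = 0 → write 0
  0×3 = 0 → write 0
  0×3 = 0 → write 0
  1×3 = 3 → write 1 carry 1
  0×3+1 = 1 → write 1
  0×3 = 0 → write 0
  1×3 = 3 → write 1 carry 1
  1×3+1 = 4 → write 0 carry 2
  1×3+2 = 5 → write 1 carry 2
  1×3+2 = 5 → write 1 carry 2
  1×3+2 = 5 → write 1 carry 2
  1×3+2 = 5 → write 1 carry 2
  0×3+2 = 2 → write 0 carry 1
  1×3+1 = 4 → write 0 carry 2
  remaining carry: 10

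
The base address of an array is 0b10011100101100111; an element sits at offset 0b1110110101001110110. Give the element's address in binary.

0b10001010001111011101

Add column by column in base 2, right to left:
  1+0 = 1
  1+1 = 0 carry 1
  1+1+1 = 1 carry 1
  0+0+1 = 1
  0+1 = 1
  1+1 = 0 carry 1
  1+1+1 = 1 carry 1
  0+0+1 = 1
  1+0 = 1
  0+1 = 1
  0+0 = 0
  1+1 = 0 carry 1
  1+0+1 = 0 carry 1
  1+1+1 = 1 carry 1
  0+1+1 = 0 carry 1
  0+0+1 = 1
  1+1 = 0 carry 1
  0+1+1 = 0 carry 1
  0+1+1 = 0 carry 1
  final carry 1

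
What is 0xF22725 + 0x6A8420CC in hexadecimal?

0x6B7647F1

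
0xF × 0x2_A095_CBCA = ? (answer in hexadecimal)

Multiply each base-16 digit by 15, carrying:
  A×15 = 150 → write 6 carry 9
  C×15+9 = 189 → write D carry 11
  B×15+11 = 176 → write 0 carry 11
  C×15+11 = 191 → write F carry 11
  5×15+11 = 86 → write 6 carry 5
  9×15+5 = 140 → write C carry 8
  0×15+8 = 8 → write 8
  A×15 = 150 → write 6 carry 9
  2×15+9 = 39 → write 7 carry 2
  remaining carry: 2

0x2768C6F0D6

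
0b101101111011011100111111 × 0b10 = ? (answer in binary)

Multiply each base-2 digit by 2, carrying:
  1×2 = 2 → write 0 carry 1
  1×2+1 = 3 → write 1 carry 1
  1×2+1 = 3 → write 1 carry 1
  1×2+1 = 3 → write 1 carry 1
  1×2+1 = 3 → write 1 carry 1
  1×2+1 = 3 → write 1 carry 1
  0×2+1 = 1 → write 1
  0×2 = 0 → write 0
  1×2 = 2 → write 0 carry 1
  1×2+1 = 3 → write 1 carry 1
  1×2+1 = 3 → write 1 carry 1
  0×2+1 = 1 → write 1
  1×2 = 2 → write 0 carry 1
  1×2+1 = 3 → write 1 carry 1
  0×2+1 = 1 → write 1
  1×2 = 2 → write 0 carry 1
  1×2+1 = 3 → write 1 carry 1
  1×2+1 = 3 → write 1 carry 1
  1×2+1 = 3 → write 1 carry 1
  0×2+1 = 1 → write 1
  1×2 = 2 → write 0 carry 1
  1×2+1 = 3 → write 1 carry 1
  0×2+1 = 1 → write 1
  1×2 = 2 → write 0 carry 1
  remaining carry: 1

0b1011011110110111001111110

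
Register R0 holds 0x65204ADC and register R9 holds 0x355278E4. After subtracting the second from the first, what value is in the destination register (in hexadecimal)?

Subtract column by column in base 16:
  C-4 → 8
  D-E → F (borrow)
  A-8-1 → 1
  4-7 → D (borrow)
  0-2-1 → D (borrow)
  2-5-1 → C (borrow)
  5-5-1 → F (borrow)
  6-3-1 → 2

0x2FCDD1F8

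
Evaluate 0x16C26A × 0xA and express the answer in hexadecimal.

Multiply each base-16 digit by 10, carrying:
  A×10 = 100 → write 4 carry 6
  6×10+6 = 66 → write 2 carry 4
  2×10+4 = 24 → write 8 carry 1
  C×10+1 = 121 → write 9 carry 7
  6×10+7 = 67 → write 3 carry 4
  1×10+4 = 14 → write E

0xE39824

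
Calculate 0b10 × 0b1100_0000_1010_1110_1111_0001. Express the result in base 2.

Multiply each base-2 digit by 2, carrying:
  1×2 = 2 → write 0 carry 1
  0×2+1 = 1 → write 1
  0×2 = 0 → write 0
  0×2 = 0 → write 0
  1×2 = 2 → write 0 carry 1
  1×2+1 = 3 → write 1 carry 1
  1×2+1 = 3 → write 1 carry 1
  1×2+1 = 3 → write 1 carry 1
  0×2+1 = 1 → write 1
  1×2 = 2 → write 0 carry 1
  1×2+1 = 3 → write 1 carry 1
  1×2+1 = 3 → write 1 carry 1
  0×2+1 = 1 → write 1
  1×2 = 2 → write 0 carry 1
  0×2+1 = 1 → write 1
  1×2 = 2 → write 0 carry 1
  0×2+1 = 1 → write 1
  0×2 = 0 → write 0
  0×2 = 0 → write 0
  0×2 = 0 → write 0
  0×2 = 0 → write 0
  0×2 = 0 → write 0
  1×2 = 2 → write 0 carry 1
  1×2+1 = 3 → write 1 carry 1
  remaining carry: 1

0b1100000010101110111100010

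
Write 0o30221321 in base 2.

Each octal digit is 3 bits: 3=011 0=000 2=010 2=010 1=001 3=011 2=010 1=001.

0b11000010010001011010001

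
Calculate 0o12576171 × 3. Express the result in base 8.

Multiply each base-8 digit by 3, carrying:
  1×3 = 3 → write 3
  7×3 = 21 → write 5 carry 2
  1×3+2 = 5 → write 5
  6×3 = 18 → write 2 carry 2
  7×3+2 = 23 → write 7 carry 2
  5×3+2 = 17 → write 1 carry 2
  2×3+2 = 8 → write 0 carry 1
  1×3+1 = 4 → write 4

0o40172553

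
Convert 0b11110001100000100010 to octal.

Group the bits in threes: 011 110 001 100 000 100 010 → 3614042.

0o3614042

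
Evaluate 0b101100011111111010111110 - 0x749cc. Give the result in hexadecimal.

0xaab4f2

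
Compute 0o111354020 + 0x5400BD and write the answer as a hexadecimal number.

0o111354020 = 0x125D810 in hexadecimal.
Add column by column in base 16, right to left:
  0+D = D
  1+B = C
  8+0 = 8
  D+0 = D
  5+4 = 9
  2+5 = 7
  1+0 = 1

0x179D8CD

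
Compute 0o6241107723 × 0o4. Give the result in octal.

Multiply each base-8 digit by 4, carrying:
  3×4 = 12 → write 4 carry 1
  2×4+1 = 9 → write 1 carry 1
  7×4+1 = 29 → write 5 carry 3
  7×4+3 = 31 → write 7 carry 3
  0×4+3 = 3 → write 3
  1×4 = 4 → write 4
  1×4 = 4 → write 4
  4×4 = 16 → write 0 carry 2
  2×4+2 = 10 → write 2 carry 1
  6×4+1 = 25 → write 1 carry 3
  remaining carry: 3

0o31204437514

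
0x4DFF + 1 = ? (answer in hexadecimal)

0x4E00

The trailing 2 digits are F (max in base 16), so adding 1 cascades: they roll to 0 and the next digit up increments.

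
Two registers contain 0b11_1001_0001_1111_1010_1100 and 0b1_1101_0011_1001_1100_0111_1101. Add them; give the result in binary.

Add column by column in base 2, right to left:
  0+1 = 1
  0+0 = 0
  1+1 = 0 carry 1
  1+1+1 = 1 carry 1
  0+1+1 = 0 carry 1
  1+1+1 = 1 carry 1
  0+1+1 = 0 carry 1
  1+0+1 = 0 carry 1
  1+0+1 = 0 carry 1
  1+0+1 = 0 carry 1
  1+1+1 = 1 carry 1
  1+1+1 = 1 carry 1
  1+1+1 = 1 carry 1
  0+0+1 = 1
  0+0 = 0
  0+1 = 1
  1+1 = 0 carry 1
  0+1+1 = 0 carry 1
  0+0+1 = 1
  1+0 = 1
  1+1 = 0 carry 1
  1+0+1 = 0 carry 1
  0+1+1 = 0 carry 1
  0+1+1 = 0 carry 1
  0+1+1 = 0 carry 1
  final carry 1

0b10000011001011110000101001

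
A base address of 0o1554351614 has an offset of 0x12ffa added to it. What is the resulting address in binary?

0b1101101100110000001110000110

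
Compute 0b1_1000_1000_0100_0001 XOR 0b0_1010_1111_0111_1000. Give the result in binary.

0b10010011100111001

XOR bit by bit (1 where the bits differ):
  11000100001000001
^ 01010111101111000
= 10010011100111001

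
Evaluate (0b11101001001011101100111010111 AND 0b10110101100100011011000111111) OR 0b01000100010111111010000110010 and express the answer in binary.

0b11100101010111111010000110111

0b11101001001011101100111010111 AND 0b10110101100100011011000111111 = 0b10100001000000001000000010111.
Then OR with 0b01000100010111111010000110010.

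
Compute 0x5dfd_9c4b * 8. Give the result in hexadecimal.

0x2efece258

Multiply each base-16 digit by 8, carrying:
  b×8 = 88 → write 8 carry 5
  4×8+5 = 37 → write 5 carry 2
  c×8+2 = 98 → write 2 carry 6
  9×8+6 = 78 → write e carry 4
  d×8+4 = 108 → write c carry 6
  f×8+6 = 126 → write e carry 7
  d×8+7 = 111 → write f carry 6
  5×8+6 = 46 → write e carry 2
  remaining carry: 2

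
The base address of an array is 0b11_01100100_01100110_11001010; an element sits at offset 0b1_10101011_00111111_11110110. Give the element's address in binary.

0b101000011111010011011000000

Add column by column in base 2, right to left:
  0+0 = 0
  1+1 = 0 carry 1
  0+1+1 = 0 carry 1
  1+0+1 = 0 carry 1
  0+1+1 = 0 carry 1
  0+1+1 = 0 carry 1
  1+1+1 = 1 carry 1
  1+1+1 = 1 carry 1
  0+1+1 = 0 carry 1
  1+1+1 = 1 carry 1
  1+1+1 = 1 carry 1
  0+1+1 = 0 carry 1
  0+1+1 = 0 carry 1
  1+1+1 = 1 carry 1
  1+0+1 = 0 carry 1
  0+0+1 = 1
  0+1 = 1
  0+1 = 1
  1+0 = 1
  0+1 = 1
  0+0 = 0
  1+1 = 0 carry 1
  1+0+1 = 0 carry 1
  0+1+1 = 0 carry 1
  1+1+1 = 1 carry 1
  1+0+1 = 0 carry 1
  final carry 1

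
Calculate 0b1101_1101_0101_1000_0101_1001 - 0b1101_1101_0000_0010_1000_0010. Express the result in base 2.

0b101010111010111

Subtract column by column in base 2:
  1-0 → 1
  0-1 → 1 (borrow)
  0-0-1 → 1 (borrow)
  1-0-1 → 0
  1-0 → 1
  0-0 → 0
  1-0 → 1
  0-1 → 1 (borrow)
  0-0-1 → 1 (borrow)
  0-1-1 → 0 (borrow)
  0-0-1 → 1 (borrow)
  1-0-1 → 0
  1-0 → 1
  0-0 → 0
  1-0 → 1
  0-0 → 0
  1-1 → 0
  0-0 → 0
  1-1 → 0
  1-1 → 0
  1-1 → 0
  0-0 → 0
  1-1 → 0
  1-1 → 0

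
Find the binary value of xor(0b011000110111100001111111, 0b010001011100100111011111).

0b001001101011000110100000

XOR bit by bit (1 where the bits differ):
  011000110111100001111111
^ 010001011100100111011111
= 001001101011000110100000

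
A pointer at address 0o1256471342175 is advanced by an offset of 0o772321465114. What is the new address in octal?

0o2251013027311

Add column by column in base 8, right to left:
  5+4 = 1 carry 1
  7+1+1 = 1 carry 1
  1+1+1 = 3
  2+5 = 7
  4+6 = 2 carry 1
  3+4+1 = 0 carry 1
  1+1+1 = 3
  7+2 = 1 carry 1
  4+3+1 = 0 carry 1
  6+2+1 = 1 carry 1
  5+7+1 = 5 carry 1
  2+7+1 = 2 carry 1
  1+0+1 = 2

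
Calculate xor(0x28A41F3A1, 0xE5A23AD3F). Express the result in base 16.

XOR each hex digit independently (no carries):
  2^E=C, 8^5=D, A^A=0, 4^2=6, 1^3=2, F^A=5, 3^D=E, A^3=9, 1^F=E

0xCD0625E9E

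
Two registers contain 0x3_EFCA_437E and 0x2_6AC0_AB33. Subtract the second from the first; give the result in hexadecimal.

0x18509984B

Subtract column by column in base 16:
  E-3 → B
  7-3 → 4
  3-B → 8 (borrow)
  4-A-1 → 9 (borrow)
  A-0-1 → 9
  C-C → 0
  F-A → 5
  E-6 → 8
  3-2 → 1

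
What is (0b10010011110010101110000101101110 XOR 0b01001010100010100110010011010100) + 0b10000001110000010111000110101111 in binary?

0b101011011000000011111011101101001

First 0b10010011110010101110000101101110 XOR 0b01001010100010100110010011010100 = 0b11011001010000001000010110111010.
Add column by column in base 2, right to left:
  0+1 = 1
  1+1 = 0 carry 1
  0+1+1 = 0 carry 1
  1+1+1 = 1 carry 1
  1+0+1 = 0 carry 1
  1+1+1 = 1 carry 1
  0+0+1 = 1
  1+1 = 0 carry 1
  1+1+1 = 1 carry 1
  0+0+1 = 1
  1+0 = 1
  0+0 = 0
  0+1 = 1
  0+1 = 1
  0+1 = 1
  1+0 = 1
  0+1 = 1
  0+0 = 0
  0+0 = 0
  0+0 = 0
  0+0 = 0
  0+0 = 0
  1+1 = 0 carry 1
  0+1+1 = 0 carry 1
  1+1+1 = 1 carry 1
  0+0+1 = 1
  0+0 = 0
  1+0 = 1
  1+0 = 1
  0+0 = 0
  1+0 = 1
  1+1 = 0 carry 1
  final carry 1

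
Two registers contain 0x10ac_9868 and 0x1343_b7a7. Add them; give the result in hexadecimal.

0x23f0500f

Add column by column in base 16, right to left:
  8+7 = f
  6+a = 0 carry 1
  8+7+1 = 0 carry 1
  9+b+1 = 5 carry 1
  c+3+1 = 0 carry 1
  a+4+1 = f
  0+3 = 3
  1+1 = 2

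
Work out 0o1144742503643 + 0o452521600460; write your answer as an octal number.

0o1617464304323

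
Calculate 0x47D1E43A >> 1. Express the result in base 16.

0x23E8F21D

1 bits is not a whole number of base-16 digits; in binary: 1000111110100011110010000111010 >> 1 = 100011111010001111001000011101.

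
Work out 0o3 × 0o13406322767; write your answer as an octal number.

Multiply each base-8 digit by 3, carrying:
  7×3 = 21 → write 5 carry 2
  6×3+2 = 20 → write 4 carry 2
  7×3+2 = 23 → write 7 carry 2
  2×3+2 = 8 → write 0 carry 1
  2×3+1 = 7 → write 7
  3×3 = 9 → write 1 carry 1
  6×3+1 = 19 → write 3 carry 2
  0×3+2 = 2 → write 2
  4×3 = 12 → write 4 carry 1
  3×3+1 = 10 → write 2 carry 1
  1×3+1 = 4 → write 4

0o42423170745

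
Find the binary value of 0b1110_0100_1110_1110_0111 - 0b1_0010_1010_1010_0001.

Subtract column by column in base 2:
  1-1 → 0
  1-0 → 1
  1-0 → 1
  0-0 → 0
  0-0 → 0
  1-1 → 0
  1-0 → 1
  1-1 → 0
  0-0 → 0
  1-1 → 0
  1-0 → 1
  1-1 → 0
  0-0 → 0
  0-1 → 1 (borrow)
  1-0-1 → 0
  0-0 → 0
  0-1 → 1 (borrow)
  1-0-1 → 0
  1-0 → 1
  1-0 → 1

0b11010010010001000110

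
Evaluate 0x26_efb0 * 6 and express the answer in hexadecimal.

Multiply each base-16 digit by 6, carrying:
  0×6 = 0 → write 0
  b×6 = 66 → write 2 carry 4
  f×6+4 = 94 → write e carry 5
  e×6+5 = 89 → write 9 carry 5
  6×6+5 = 41 → write 9 carry 2
  2×6+2 = 14 → write e

0xe99e20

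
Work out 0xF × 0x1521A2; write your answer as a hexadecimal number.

0x13CF87E

Multiply each base-16 digit by 15, carrying:
  2×15 = 30 → write E carry 1
  A×15+1 = 151 → write 7 carry 9
  1×15+9 = 24 → write 8 carry 1
  2×15+1 = 31 → write F carry 1
  5×15+1 = 76 → write C carry 4
  1×15+4 = 19 → write 3 carry 1
  remaining carry: 1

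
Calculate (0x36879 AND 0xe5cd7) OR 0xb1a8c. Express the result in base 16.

0xb5add

0x36879 AND 0xe5cd7 = 0x24851.
Then OR with 0xb1a8c.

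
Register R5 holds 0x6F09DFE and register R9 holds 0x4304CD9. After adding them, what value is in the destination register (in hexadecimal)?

0xB20EAD7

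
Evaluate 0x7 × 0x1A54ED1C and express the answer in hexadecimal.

Multiply each base-16 digit by 7, carrying:
  C×7 = 84 → write 4 carry 5
  1×7+5 = 12 → write C
  D×7 = 91 → write B carry 5
  E×7+5 = 103 → write 7 carry 6
  4×7+6 = 34 → write 2 carry 2
  5×7+2 = 37 → write 5 carry 2
  A×7+2 = 72 → write 8 carry 4
  1×7+4 = 11 → write B

0xB8527BC4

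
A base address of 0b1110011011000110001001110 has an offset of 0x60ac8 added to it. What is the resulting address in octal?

0b1110011011000110001001110 = 0o163306116 in octal.
0x60ac8 = 0o1405310 in octal.
Add column by column in base 8, right to left:
  6+0 = 6
  1+1 = 2
  1+3 = 4
  6+5 = 3 carry 1
  0+0+1 = 1
  3+4 = 7
  3+1 = 4
  6+0 = 6
  1+0 = 1

0o164713426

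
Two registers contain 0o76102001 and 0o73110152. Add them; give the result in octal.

Add column by column in base 8, right to left:
  1+2 = 3
  0+5 = 5
  0+1 = 1
  2+0 = 2
  0+1 = 1
  1+1 = 2
  6+3 = 1 carry 1
  7+7+1 = 7 carry 1
  final carry 1

0o171212153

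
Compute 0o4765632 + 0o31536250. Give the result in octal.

0o36524102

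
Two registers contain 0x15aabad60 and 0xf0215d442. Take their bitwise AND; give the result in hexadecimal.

AND each hex digit independently (no carries):
  1&f=1, 5&0=0, a&2=2, a&1=0, b&5=1, a&d=8, d&4=4, 6&4=4, 0&2=0

0x102018440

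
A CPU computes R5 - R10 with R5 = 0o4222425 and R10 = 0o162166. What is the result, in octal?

Subtract column by column in base 8:
  5-6 → 7 (borrow)
  2-6-1 → 3 (borrow)
  4-1-1 → 2
  2-2 → 0
  2-6 → 4 (borrow)
  2-1-1 → 0
  4-0 → 4

0o4040237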